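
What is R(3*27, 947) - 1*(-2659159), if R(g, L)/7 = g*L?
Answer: 3196108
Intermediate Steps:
R(g, L) = 7*L*g (R(g, L) = 7*(g*L) = 7*(L*g) = 7*L*g)
R(3*27, 947) - 1*(-2659159) = 7*947*(3*27) - 1*(-2659159) = 7*947*81 + 2659159 = 536949 + 2659159 = 3196108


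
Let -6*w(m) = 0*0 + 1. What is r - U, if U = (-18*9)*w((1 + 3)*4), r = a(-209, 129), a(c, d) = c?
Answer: -236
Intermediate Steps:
r = -209
w(m) = -⅙ (w(m) = -(0*0 + 1)/6 = -(0 + 1)/6 = -⅙*1 = -⅙)
U = 27 (U = -18*9*(-⅙) = -162*(-⅙) = 27)
r - U = -209 - 1*27 = -209 - 27 = -236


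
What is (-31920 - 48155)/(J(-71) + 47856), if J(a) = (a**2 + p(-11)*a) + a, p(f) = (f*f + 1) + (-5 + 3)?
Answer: -80075/44306 ≈ -1.8073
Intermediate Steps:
p(f) = -1 + f**2 (p(f) = (f**2 + 1) - 2 = (1 + f**2) - 2 = -1 + f**2)
J(a) = a**2 + 121*a (J(a) = (a**2 + (-1 + (-11)**2)*a) + a = (a**2 + (-1 + 121)*a) + a = (a**2 + 120*a) + a = a**2 + 121*a)
(-31920 - 48155)/(J(-71) + 47856) = (-31920 - 48155)/(-71*(121 - 71) + 47856) = -80075/(-71*50 + 47856) = -80075/(-3550 + 47856) = -80075/44306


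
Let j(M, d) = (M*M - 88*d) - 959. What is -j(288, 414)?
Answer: -45553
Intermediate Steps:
j(M, d) = -959 + M**2 - 88*d (j(M, d) = (M**2 - 88*d) - 959 = -959 + M**2 - 88*d)
-j(288, 414) = -(-959 + 288**2 - 88*414) = -(-959 + 82944 - 36432) = -1*45553 = -45553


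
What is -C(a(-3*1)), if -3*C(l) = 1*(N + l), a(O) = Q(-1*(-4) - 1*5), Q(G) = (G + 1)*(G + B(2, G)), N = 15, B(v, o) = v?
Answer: 5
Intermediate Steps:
Q(G) = (1 + G)*(2 + G) (Q(G) = (G + 1)*(G + 2) = (1 + G)*(2 + G))
a(O) = 0 (a(O) = 2 + (-1*(-4) - 1*5)**2 + 3*(-1*(-4) - 1*5) = 2 + (4 - 5)**2 + 3*(4 - 5) = 2 + (-1)**2 + 3*(-1) = 2 + 1 - 3 = 0)
C(l) = -5 - l/3 (C(l) = -(15 + l)/3 = -5 - l/3)
-C(a(-3*1)) = -(-5 - 1/3*0) = -(-5 + 0) = -1*(-5) = 5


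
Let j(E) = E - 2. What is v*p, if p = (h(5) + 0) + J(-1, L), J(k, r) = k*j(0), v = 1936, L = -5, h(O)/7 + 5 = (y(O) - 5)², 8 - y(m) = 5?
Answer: -9680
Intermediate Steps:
y(m) = 3 (y(m) = 8 - 1*5 = 8 - 5 = 3)
h(O) = -7 (h(O) = -35 + 7*(3 - 5)² = -35 + 7*(-2)² = -35 + 7*4 = -35 + 28 = -7)
j(E) = -2 + E
J(k, r) = -2*k (J(k, r) = k*(-2 + 0) = k*(-2) = -2*k)
p = -5 (p = (-7 + 0) - 2*(-1) = -7 + 2 = -5)
v*p = 1936*(-5) = -9680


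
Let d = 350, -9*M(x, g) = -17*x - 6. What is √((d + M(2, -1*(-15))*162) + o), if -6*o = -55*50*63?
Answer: √29945 ≈ 173.05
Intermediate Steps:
M(x, g) = ⅔ + 17*x/9 (M(x, g) = -(-17*x - 6)/9 = -(-6 - 17*x)/9 = ⅔ + 17*x/9)
o = 28875 (o = -(-55*50)*63/6 = -(-1375)*63/3 = -⅙*(-173250) = 28875)
√((d + M(2, -1*(-15))*162) + o) = √((350 + (⅔ + (17/9)*2)*162) + 28875) = √((350 + (⅔ + 34/9)*162) + 28875) = √((350 + (40/9)*162) + 28875) = √((350 + 720) + 28875) = √(1070 + 28875) = √29945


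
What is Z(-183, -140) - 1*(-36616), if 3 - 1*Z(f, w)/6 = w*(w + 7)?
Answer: -75086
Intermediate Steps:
Z(f, w) = 18 - 6*w*(7 + w) (Z(f, w) = 18 - 6*w*(w + 7) = 18 - 6*w*(7 + w))
Z(-183, -140) - 1*(-36616) = (18 - 42*(-140) - 6*(-140)²) - 1*(-36616) = (18 + 5880 - 6*19600) + 36616 = (18 + 5880 - 117600) + 36616 = -111702 + 36616 = -75086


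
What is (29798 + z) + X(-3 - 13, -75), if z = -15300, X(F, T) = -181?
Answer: 14317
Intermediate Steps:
(29798 + z) + X(-3 - 13, -75) = (29798 - 15300) - 181 = 14498 - 181 = 14317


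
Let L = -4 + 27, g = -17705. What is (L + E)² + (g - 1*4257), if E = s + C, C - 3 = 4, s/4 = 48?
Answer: 27322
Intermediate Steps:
s = 192 (s = 4*48 = 192)
C = 7 (C = 3 + 4 = 7)
E = 199 (E = 192 + 7 = 199)
L = 23
(L + E)² + (g - 1*4257) = (23 + 199)² + (-17705 - 1*4257) = 222² + (-17705 - 4257) = 49284 - 21962 = 27322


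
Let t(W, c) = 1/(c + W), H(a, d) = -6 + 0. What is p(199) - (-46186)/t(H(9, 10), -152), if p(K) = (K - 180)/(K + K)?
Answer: -2904360405/398 ≈ -7.2974e+6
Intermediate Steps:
H(a, d) = -6
t(W, c) = 1/(W + c)
p(K) = (-180 + K)/(2*K) (p(K) = (-180 + K)/((2*K)) = (-180 + K)*(1/(2*K)) = (-180 + K)/(2*K))
p(199) - (-46186)/t(H(9, 10), -152) = (1/2)*(-180 + 199)/199 - (-46186)/(1/(-6 - 152)) = (1/2)*(1/199)*19 - (-46186)/(1/(-158)) = 19/398 - (-46186)/(-1/158) = 19/398 - (-46186)*(-158) = 19/398 - 1*7297388 = 19/398 - 7297388 = -2904360405/398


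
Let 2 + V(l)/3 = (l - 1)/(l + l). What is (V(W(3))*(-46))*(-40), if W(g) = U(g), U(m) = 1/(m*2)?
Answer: -24840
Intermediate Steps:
U(m) = 1/(2*m)
W(g) = 1/(2*g)
V(l) = -6 + 3*(-1 + l)/(2*l) (V(l) = -6 + 3*((l - 1)/(l + l)) = -6 + 3*((-1 + l)/((2*l))) = -6 + 3*((-1 + l)*(1/(2*l))) = -6 + 3*((-1 + l)/(2*l)) = -6 + 3*(-1 + l)/(2*l))
(V(W(3))*(-46))*(-40) = ((3*(-1 - 3/(2*3))/(2*(((1/2)/3))))*(-46))*(-40) = ((3*(-1 - 3/(2*3))/(2*(((1/2)*(1/3)))))*(-46))*(-40) = ((3*(-1 - 3*1/6)/(2*(1/6)))*(-46))*(-40) = (((3/2)*6*(-1 - 1/2))*(-46))*(-40) = (((3/2)*6*(-3/2))*(-46))*(-40) = -27/2*(-46)*(-40) = 621*(-40) = -24840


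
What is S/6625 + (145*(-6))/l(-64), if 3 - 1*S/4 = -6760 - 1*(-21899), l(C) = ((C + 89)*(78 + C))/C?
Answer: 6953792/46375 ≈ 149.95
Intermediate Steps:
l(C) = (78 + C)*(89 + C)/C (l(C) = ((89 + C)*(78 + C))/C = ((78 + C)*(89 + C))/C = (78 + C)*(89 + C)/C)
S = -60544 (S = 12 - 4*(-6760 - 1*(-21899)) = 12 - 4*(-6760 + 21899) = 12 - 4*15139 = 12 - 60556 = -60544)
S/6625 + (145*(-6))/l(-64) = -60544/6625 + (145*(-6))/(167 - 64 + 6942/(-64)) = -60544*1/6625 - 870/(167 - 64 + 6942*(-1/64)) = -60544/6625 - 870/(167 - 64 - 3471/32) = -60544/6625 - 870/(-175/32) = -60544/6625 - 870*(-32/175) = -60544/6625 + 5568/35 = 6953792/46375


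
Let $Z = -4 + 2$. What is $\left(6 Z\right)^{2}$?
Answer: $144$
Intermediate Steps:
$Z = -2$
$\left(6 Z\right)^{2} = \left(6 \left(-2\right)\right)^{2} = \left(-12\right)^{2} = 144$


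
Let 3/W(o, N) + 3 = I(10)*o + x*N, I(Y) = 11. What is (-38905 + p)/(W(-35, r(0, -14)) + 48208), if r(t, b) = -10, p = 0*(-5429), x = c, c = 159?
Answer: -76954090/95355421 ≈ -0.80702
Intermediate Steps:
x = 159
p = 0
W(o, N) = 3/(-3 + 11*o + 159*N) (W(o, N) = 3/(-3 + (11*o + 159*N)) = 3/(-3 + 11*o + 159*N))
(-38905 + p)/(W(-35, r(0, -14)) + 48208) = (-38905 + 0)/(3/(-3 + 11*(-35) + 159*(-10)) + 48208) = -38905/(3/(-3 - 385 - 1590) + 48208) = -38905/(3/(-1978) + 48208) = -38905/(3*(-1/1978) + 48208) = -38905/(-3/1978 + 48208) = -38905/95355421/1978 = -38905*1978/95355421 = -76954090/95355421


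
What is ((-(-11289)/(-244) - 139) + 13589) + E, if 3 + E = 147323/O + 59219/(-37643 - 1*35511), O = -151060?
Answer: 2258021801109797/168522309410 ≈ 13399.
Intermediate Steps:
E = -26437409301/5525321620 (E = -3 + (147323/(-151060) + 59219/(-37643 - 1*35511)) = -3 + (147323*(-1/151060) + 59219/(-37643 - 35511)) = -3 + (-147323/151060 + 59219/(-73154)) = -3 + (-147323/151060 + 59219*(-1/73154)) = -3 + (-147323/151060 - 59219/73154) = -3 - 9861444441/5525321620 = -26437409301/5525321620 ≈ -4.7848)
((-(-11289)/(-244) - 139) + 13589) + E = ((-(-11289)/(-244) - 139) + 13589) - 26437409301/5525321620 = ((-(-11289)*(-1)/244 - 139) + 13589) - 26437409301/5525321620 = ((-159*71/244 - 139) + 13589) - 26437409301/5525321620 = ((-11289/244 - 139) + 13589) - 26437409301/5525321620 = (-45205/244 + 13589) - 26437409301/5525321620 = 3270511/244 - 26437409301/5525321620 = 2258021801109797/168522309410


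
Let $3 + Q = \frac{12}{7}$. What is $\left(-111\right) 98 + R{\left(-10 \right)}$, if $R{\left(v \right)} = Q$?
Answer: $- \frac{76155}{7} \approx -10879.0$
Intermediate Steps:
$Q = - \frac{9}{7}$ ($Q = -3 + \frac{12}{7} = - \frac{9}{7} \approx -1.2857$)
$R{\left(v \right)} = - \frac{9}{7}$
$\left(-111\right) 98 + R{\left(-10 \right)} = \left(-111\right) 98 - \frac{9}{7} = -10878 - \frac{9}{7} = - \frac{76155}{7}$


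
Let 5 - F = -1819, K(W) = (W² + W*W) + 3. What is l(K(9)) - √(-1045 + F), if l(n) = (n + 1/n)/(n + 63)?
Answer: 13613/18810 - √779 ≈ -27.187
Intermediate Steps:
K(W) = 3 + 2*W² (K(W) = (W² + W²) + 3 = 2*W² + 3 = 3 + 2*W²)
F = 1824 (F = 5 - 1*(-1819) = 5 + 1819 = 1824)
l(n) = (n + 1/n)/(63 + n)
l(K(9)) - √(-1045 + F) = (1 + (3 + 2*9²)²)/((3 + 2*9²)*(63 + (3 + 2*9²))) - √(-1045 + 1824) = (1 + (3 + 2*81)²)/((3 + 2*81)*(63 + (3 + 2*81))) - √779 = (1 + (3 + 162)²)/((3 + 162)*(63 + (3 + 162))) - √779 = (1 + 165²)/(165*(63 + 165)) - √779 = (1/165)*(1 + 27225)/228 - √779 = (1/165)*(1/228)*27226 - √779 = 13613/18810 - √779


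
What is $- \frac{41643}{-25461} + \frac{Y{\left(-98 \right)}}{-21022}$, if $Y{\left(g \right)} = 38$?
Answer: $\frac{2112202}{1292853} \approx 1.6338$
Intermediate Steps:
$- \frac{41643}{-25461} + \frac{Y{\left(-98 \right)}}{-21022} = - \frac{41643}{-25461} + \frac{38}{-21022} = \left(-41643\right) \left(- \frac{1}{25461}\right) + 38 \left(- \frac{1}{21022}\right) = \frac{4627}{2829} - \frac{19}{10511} = \frac{2112202}{1292853}$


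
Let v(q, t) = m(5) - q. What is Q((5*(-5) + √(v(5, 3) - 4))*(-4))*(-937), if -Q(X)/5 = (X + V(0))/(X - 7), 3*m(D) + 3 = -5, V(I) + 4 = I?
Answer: 128106640/26507 + 56220*I*√105/26507 ≈ 4832.9 + 21.733*I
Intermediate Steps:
V(I) = -4 + I
m(D) = -8/3 (m(D) = -1 + (⅓)*(-5) = -1 - 5/3 = -8/3)
v(q, t) = -8/3 - q
Q(X) = -5*(-4 + X)/(-7 + X) (Q(X) = -5*(X + (-4 + 0))/(X - 7) = -5*(X - 4)/(-7 + X) = -5*(-4 + X)/(-7 + X))
Q((5*(-5) + √(v(5, 3) - 4))*(-4))*(-937) = (5*(4 - (5*(-5) + √((-8/3 - 1*5) - 4))*(-4))/(-7 + (5*(-5) + √((-8/3 - 1*5) - 4))*(-4)))*(-937) = (5*(4 - (-25 + √((-8/3 - 5) - 4))*(-4))/(-7 + (-25 + √((-8/3 - 5) - 4))*(-4)))*(-937) = (5*(4 - (-25 + √(-23/3 - 4))*(-4))/(-7 + (-25 + √(-23/3 - 4))*(-4)))*(-937) = (5*(4 - (-25 + √(-35/3))*(-4))/(-7 + (-25 + √(-35/3))*(-4)))*(-937) = (5*(4 - (-25 + I*√105/3)*(-4))/(-7 + (-25 + I*√105/3)*(-4)))*(-937) = (5*(4 - (100 - 4*I*√105/3))/(-7 + (100 - 4*I*√105/3)))*(-937) = (5*(4 + (-100 + 4*I*√105/3))/(93 - 4*I*√105/3))*(-937) = (5*(-96 + 4*I*√105/3)/(93 - 4*I*√105/3))*(-937) = -4685*(-96 + 4*I*√105/3)/(93 - 4*I*√105/3)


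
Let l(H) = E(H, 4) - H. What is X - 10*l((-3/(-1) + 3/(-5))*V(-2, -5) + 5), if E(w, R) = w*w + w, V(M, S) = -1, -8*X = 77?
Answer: -3089/40 ≈ -77.225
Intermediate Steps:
X = -77/8 (X = -⅛*77 = -77/8 ≈ -9.6250)
E(w, R) = w + w² (E(w, R) = w² + w = w + w²)
l(H) = -H + H*(1 + H) (l(H) = H*(1 + H) - H = -H + H*(1 + H))
X - 10*l((-3/(-1) + 3/(-5))*V(-2, -5) + 5) = -77/8 - 10*((-3/(-1) + 3/(-5))*(-1) + 5)² = -77/8 - 10*((-3*(-1) + 3*(-⅕))*(-1) + 5)² = -77/8 - 10*((3 - ⅗)*(-1) + 5)² = -77/8 - 10*((12/5)*(-1) + 5)² = -77/8 - 10*(-12/5 + 5)² = -77/8 - 10*(13/5)² = -77/8 - 10*169/25 = -77/8 - 338/5 = -3089/40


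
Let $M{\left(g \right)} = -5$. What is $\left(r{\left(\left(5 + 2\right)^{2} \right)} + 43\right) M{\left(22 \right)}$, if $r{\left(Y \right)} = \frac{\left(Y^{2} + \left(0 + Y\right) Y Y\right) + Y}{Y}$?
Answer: $-12470$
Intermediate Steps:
$r{\left(Y \right)} = \frac{Y + Y^{2} + Y^{3}}{Y}$ ($r{\left(Y \right)} = \frac{\left(Y^{2} + Y Y Y\right) + Y}{Y} = \frac{\left(Y^{2} + Y^{2} Y\right) + Y}{Y} = \frac{\left(Y^{2} + Y^{3}\right) + Y}{Y} = \frac{Y + Y^{2} + Y^{3}}{Y}$)
$\left(r{\left(\left(5 + 2\right)^{2} \right)} + 43\right) M{\left(22 \right)} = \left(\left(1 + \left(5 + 2\right)^{2} + \left(\left(5 + 2\right)^{2}\right)^{2}\right) + 43\right) \left(-5\right) = \left(\left(1 + 7^{2} + \left(7^{2}\right)^{2}\right) + 43\right) \left(-5\right) = \left(\left(1 + 49 + 49^{2}\right) + 43\right) \left(-5\right) = \left(\left(1 + 49 + 2401\right) + 43\right) \left(-5\right) = \left(2451 + 43\right) \left(-5\right) = 2494 \left(-5\right) = -12470$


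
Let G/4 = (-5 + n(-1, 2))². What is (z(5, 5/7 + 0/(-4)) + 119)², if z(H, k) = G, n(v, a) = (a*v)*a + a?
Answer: 99225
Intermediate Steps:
n(v, a) = a + v*a² (n(v, a) = v*a² + a = a + v*a²)
G = 196 (G = 4*(-5 + 2*(1 + 2*(-1)))² = 4*(-5 + 2*(1 - 2))² = 4*(-5 + 2*(-1))² = 4*(-5 - 2)² = 4*(-7)² = 4*49 = 196)
z(H, k) = 196
(z(5, 5/7 + 0/(-4)) + 119)² = (196 + 119)² = 315² = 99225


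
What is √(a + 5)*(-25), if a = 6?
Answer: -25*√11 ≈ -82.916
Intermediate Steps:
√(a + 5)*(-25) = √(6 + 5)*(-25) = √11*(-25) = -25*√11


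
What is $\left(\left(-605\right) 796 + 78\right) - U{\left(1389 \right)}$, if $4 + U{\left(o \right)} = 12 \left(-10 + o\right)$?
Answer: $-498046$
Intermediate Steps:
$U{\left(o \right)} = -124 + 12 o$ ($U{\left(o \right)} = -4 + 12 \left(-10 + o\right) = -4 + \left(-120 + 12 o\right) = -124 + 12 o$)
$\left(\left(-605\right) 796 + 78\right) - U{\left(1389 \right)} = \left(\left(-605\right) 796 + 78\right) - \left(-124 + 12 \cdot 1389\right) = \left(-481580 + 78\right) - \left(-124 + 16668\right) = -481502 - 16544 = -498046$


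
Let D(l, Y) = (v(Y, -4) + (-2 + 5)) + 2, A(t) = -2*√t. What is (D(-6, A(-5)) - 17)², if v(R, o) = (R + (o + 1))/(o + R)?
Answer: 5*(79*I + 396*√5)/(4*(I + 4*√5)) ≈ 123.44 - 2.7606*I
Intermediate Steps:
v(R, o) = (1 + R + o)/(R + o) (v(R, o) = (R + (1 + o))/(R + o) = (1 + R + o)/(R + o))
D(l, Y) = 5 + (-3 + Y)/(-4 + Y) (D(l, Y) = ((1 + Y - 4)/(Y - 4) + (-2 + 5)) + 2 = ((-3 + Y)/(-4 + Y) + 3) + 2 = (3 + (-3 + Y)/(-4 + Y)) + 2 = 5 + (-3 + Y)/(-4 + Y))
(D(-6, A(-5)) - 17)² = ((-23 + 6*(-2*I*√5))/(-4 - 2*I*√5) - 17)² = ((-23 - 12*I*√5)/(-4 - 2*I*√5) - 17)² = (-17 + (-23 - 12*I*√5)/(-4 - 2*I*√5))²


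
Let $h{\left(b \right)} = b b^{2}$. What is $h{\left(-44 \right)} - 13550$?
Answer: $-98734$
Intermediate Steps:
$h{\left(b \right)} = b^{3}$
$h{\left(-44 \right)} - 13550 = \left(-44\right)^{3} - 13550 = -85184 - 13550 = -98734$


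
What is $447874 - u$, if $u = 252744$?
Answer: $195130$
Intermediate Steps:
$447874 - u = 447874 - 252744 = 195130$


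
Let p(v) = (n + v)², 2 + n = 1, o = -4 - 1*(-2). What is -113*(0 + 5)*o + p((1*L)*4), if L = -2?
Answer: 1211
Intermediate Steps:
o = -2 (o = -4 + 2 = -2)
n = -1 (n = -2 + 1 = -1)
p(v) = (-1 + v)²
-113*(0 + 5)*o + p((1*L)*4) = -113*(0 + 5)*(-2) + (-1 + (1*(-2))*4)² = -565*(-2) + (-1 - 2*4)² = -113*(-10) + (-1 - 8)² = 1130 + (-9)² = 1130 + 81 = 1211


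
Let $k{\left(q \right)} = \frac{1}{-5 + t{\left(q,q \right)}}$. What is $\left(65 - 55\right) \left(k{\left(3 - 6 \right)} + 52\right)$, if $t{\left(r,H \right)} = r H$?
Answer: $\frac{1045}{2} \approx 522.5$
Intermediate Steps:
$t{\left(r,H \right)} = H r$
$k{\left(q \right)} = \frac{1}{-5 + q^{2}}$ ($k{\left(q \right)} = \frac{1}{-5 + q q} = \frac{1}{-5 + q^{2}}$)
$\left(65 - 55\right) \left(k{\left(3 - 6 \right)} + 52\right) = \left(65 - 55\right) \left(\frac{1}{-5 + \left(3 - 6\right)^{2}} + 52\right) = 10 \left(\frac{1}{-5 + \left(3 - 6\right)^{2}} + 52\right) = 10 \left(\frac{1}{-5 + \left(-3\right)^{2}} + 52\right) = 10 \left(\frac{1}{-5 + 9} + 52\right) = 10 \left(\frac{1}{4} + 52\right) = 10 \cdot \frac{209}{4} = \frac{1045}{2}$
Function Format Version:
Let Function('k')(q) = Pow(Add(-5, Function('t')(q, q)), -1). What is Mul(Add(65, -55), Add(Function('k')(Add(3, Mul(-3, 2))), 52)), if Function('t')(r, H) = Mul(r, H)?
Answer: Rational(1045, 2) ≈ 522.50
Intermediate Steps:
Function('t')(r, H) = Mul(H, r)
Function('k')(q) = Pow(Add(-5, Pow(q, 2)), -1) (Function('k')(q) = Pow(Add(-5, Mul(q, q)), -1) = Pow(Add(-5, Pow(q, 2)), -1))
Mul(Add(65, -55), Add(Function('k')(Add(3, Mul(-3, 2))), 52)) = Mul(Add(65, -55), Add(Pow(Add(-5, Pow(Add(3, Mul(-3, 2)), 2)), -1), 52)) = Mul(10, Add(Pow(Add(-5, Pow(Add(3, -6), 2)), -1), 52)) = Mul(10, Add(Pow(Add(-5, Pow(-3, 2)), -1), 52)) = Mul(10, Add(Pow(Add(-5, 9), -1), 52)) = Mul(10, Add(Pow(4, -1), 52)) = Mul(10, Add(Rational(1, 4), 52)) = Mul(10, Rational(209, 4)) = Rational(1045, 2)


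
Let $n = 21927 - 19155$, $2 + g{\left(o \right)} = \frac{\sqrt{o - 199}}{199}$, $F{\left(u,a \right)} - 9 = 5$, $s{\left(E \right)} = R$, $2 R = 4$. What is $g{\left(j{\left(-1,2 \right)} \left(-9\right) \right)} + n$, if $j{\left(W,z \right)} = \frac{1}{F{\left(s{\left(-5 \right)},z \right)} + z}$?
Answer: $2770 + \frac{i \sqrt{3193}}{796} \approx 2770.0 + 0.070988 i$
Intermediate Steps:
$R = 2$ ($R = \frac{1}{2} \cdot 4 = 2$)
$s{\left(E \right)} = 2$
$F{\left(u,a \right)} = 14$ ($F{\left(u,a \right)} = 9 + 5 = 14$)
$j{\left(W,z \right)} = \frac{1}{14 + z}$
$g{\left(o \right)} = -2 + \frac{\sqrt{-199 + o}}{199}$ ($g{\left(o \right)} = -2 + \frac{\sqrt{o - 199}}{199} = -2 + \sqrt{-199 + o} \frac{1}{199} = -2 + \frac{\sqrt{-199 + o}}{199}$)
$n = 2772$ ($n = 21927 - 19155 = 2772$)
$g{\left(j{\left(-1,2 \right)} \left(-9\right) \right)} + n = \left(-2 + \frac{\sqrt{-199 + \frac{1}{14 + 2} \left(-9\right)}}{199}\right) + 2772 = \left(-2 + \frac{\sqrt{-199 + \frac{1}{16} \left(-9\right)}}{199}\right) + 2772 = \left(-2 + \frac{\sqrt{-199 - \frac{9}{16}}}{199}\right) + 2772 = \left(-2 + \frac{\sqrt{- \frac{3193}{16}}}{199}\right) + 2772 = \left(-2 + \frac{\frac{1}{4} i \sqrt{3193}}{199}\right) + 2772 = \left(-2 + \frac{i \sqrt{3193}}{796}\right) + 2772 = 2770 + \frac{i \sqrt{3193}}{796}$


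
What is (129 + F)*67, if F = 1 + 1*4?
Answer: 8978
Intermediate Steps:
F = 5 (F = 1 + 4 = 5)
(129 + F)*67 = (129 + 5)*67 = 134*67 = 8978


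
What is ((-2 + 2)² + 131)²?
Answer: 17161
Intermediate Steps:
((-2 + 2)² + 131)² = (0² + 131)² = (0 + 131)² = 131² = 17161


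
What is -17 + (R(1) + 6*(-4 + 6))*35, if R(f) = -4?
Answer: 263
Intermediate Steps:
-17 + (R(1) + 6*(-4 + 6))*35 = -17 + (-4 + 6*(-4 + 6))*35 = -17 + (-4 + 6*2)*35 = -17 + (-4 + 12)*35 = -17 + 8*35 = -17 + 280 = 263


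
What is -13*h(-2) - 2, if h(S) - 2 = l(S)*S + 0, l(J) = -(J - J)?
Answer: -28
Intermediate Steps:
l(J) = 0 (l(J) = -1*0 = 0)
h(S) = 2 (h(S) = 2 + (0*S + 0) = 2 + (0 + 0) = 2 + 0 = 2)
-13*h(-2) - 2 = -13*2 - 2 = -26 - 2 = -28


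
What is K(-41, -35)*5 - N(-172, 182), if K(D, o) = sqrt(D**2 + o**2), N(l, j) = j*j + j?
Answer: -33306 + 5*sqrt(2906) ≈ -33036.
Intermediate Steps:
N(l, j) = j + j**2 (N(l, j) = j**2 + j = j + j**2)
K(-41, -35)*5 - N(-172, 182) = sqrt((-41)**2 + (-35)**2)*5 - 182*(1 + 182) = sqrt(1681 + 1225)*5 - 182*183 = sqrt(2906)*5 - 1*33306 = 5*sqrt(2906) - 33306 = -33306 + 5*sqrt(2906)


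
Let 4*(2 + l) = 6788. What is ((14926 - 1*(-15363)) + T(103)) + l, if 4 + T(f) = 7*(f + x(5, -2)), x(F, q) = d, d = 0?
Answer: 32701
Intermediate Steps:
l = 1695 (l = -2 + (1/4)*6788 = -2 + 1697 = 1695)
x(F, q) = 0
T(f) = -4 + 7*f (T(f) = -4 + 7*(f + 0) = -4 + 7*f)
((14926 - 1*(-15363)) + T(103)) + l = ((14926 - 1*(-15363)) + (-4 + 7*103)) + 1695 = ((14926 + 15363) + (-4 + 721)) + 1695 = (30289 + 717) + 1695 = 31006 + 1695 = 32701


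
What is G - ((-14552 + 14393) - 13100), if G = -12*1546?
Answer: -5293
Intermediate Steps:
G = -18552
G - ((-14552 + 14393) - 13100) = -18552 - ((-14552 + 14393) - 13100) = -18552 - (-159 - 13100) = -18552 - 1*(-13259) = -18552 + 13259 = -5293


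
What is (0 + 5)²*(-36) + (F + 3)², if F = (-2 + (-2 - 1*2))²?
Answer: 621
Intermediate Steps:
F = 36 (F = (-2 + (-2 - 2))² = (-2 - 4)² = (-6)² = 36)
(0 + 5)²*(-36) + (F + 3)² = (0 + 5)²*(-36) + (36 + 3)² = 5²*(-36) + 39² = 25*(-36) + 1521 = -900 + 1521 = 621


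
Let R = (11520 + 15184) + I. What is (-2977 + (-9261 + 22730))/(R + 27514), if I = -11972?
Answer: 5246/21123 ≈ 0.24835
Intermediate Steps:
R = 14732 (R = (11520 + 15184) - 11972 = 26704 - 11972 = 14732)
(-2977 + (-9261 + 22730))/(R + 27514) = (-2977 + (-9261 + 22730))/(14732 + 27514) = (-2977 + 13469)/42246 = 10492*(1/42246) = 5246/21123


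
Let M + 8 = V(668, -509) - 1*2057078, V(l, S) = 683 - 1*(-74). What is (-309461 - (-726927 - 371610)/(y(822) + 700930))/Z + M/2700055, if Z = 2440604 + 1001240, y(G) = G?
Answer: -5553048575226386777/6521499301507687840 ≈ -0.85150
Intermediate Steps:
V(l, S) = 757 (V(l, S) = 683 + 74 = 757)
M = -2056329 (M = -8 + (757 - 1*2057078) = -8 + (757 - 2057078) = -8 - 2056321 = -2056329)
Z = 3441844
(-309461 - (-726927 - 371610)/(y(822) + 700930))/Z + M/2700055 = (-309461 - (-726927 - 371610)/(822 + 700930))/3441844 - 2056329/2700055 = (-309461 - (-1098537)/701752)*(1/3441844) - 2056329*1/2700055 = (-309461 - (-1098537)/701752)*(1/3441844) - 2056329/2700055 = (-309461 - 1*(-1098537/701752))*(1/3441844) - 2056329/2700055 = (-309461 + 1098537/701752)*(1/3441844) - 2056329/2700055 = -217163777135/701752*1/3441844 - 2056329/2700055 = -217163777135/2415320910688 - 2056329/2700055 = -5553048575226386777/6521499301507687840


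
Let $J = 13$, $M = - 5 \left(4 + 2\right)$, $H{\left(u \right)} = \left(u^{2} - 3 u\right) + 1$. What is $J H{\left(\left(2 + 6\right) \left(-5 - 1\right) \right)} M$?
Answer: $-955110$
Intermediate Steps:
$H{\left(u \right)} = 1 + u^{2} - 3 u$
$M = -30$ ($M = \left(-5\right) 6 = -30$)
$J H{\left(\left(2 + 6\right) \left(-5 - 1\right) \right)} M = 13 \left(1 + \left(\left(2 + 6\right) \left(-5 - 1\right)\right)^{2} - 3 \left(2 + 6\right) \left(-5 - 1\right)\right) \left(-30\right) = 13 \left(1 + \left(8 \left(-6\right)\right)^{2} - 3 \cdot 8 \left(-6\right)\right) \left(-30\right) = 13 \left(1 + \left(-48\right)^{2} - -144\right) \left(-30\right) = 13 \left(1 + 2304 + 144\right) \left(-30\right) = 13 \cdot 2449 \left(-30\right) = 31837 \left(-30\right) = -955110$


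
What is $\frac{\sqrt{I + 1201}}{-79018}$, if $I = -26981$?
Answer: $- \frac{i \sqrt{6445}}{39509} \approx - 0.002032 i$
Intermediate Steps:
$\frac{\sqrt{I + 1201}}{-79018} = \frac{\sqrt{-26981 + 1201}}{-79018} = \sqrt{-25780} \left(- \frac{1}{79018}\right) = 2 i \sqrt{6445} \left(- \frac{1}{79018}\right) = - \frac{i \sqrt{6445}}{39509}$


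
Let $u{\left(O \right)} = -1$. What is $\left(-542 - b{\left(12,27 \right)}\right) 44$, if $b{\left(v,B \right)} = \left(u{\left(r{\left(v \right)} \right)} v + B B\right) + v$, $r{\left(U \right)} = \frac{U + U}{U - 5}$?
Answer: $-55924$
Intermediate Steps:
$r{\left(U \right)} = \frac{2 U}{-5 + U}$
$b{\left(v,B \right)} = B^{2}$ ($b{\left(v,B \right)} = \left(- v + B B\right) + v = \left(- v + B^{2}\right) + v = \left(B^{2} - v\right) + v = B^{2}$)
$\left(-542 - b{\left(12,27 \right)}\right) 44 = \left(-542 - 27^{2}\right) 44 = \left(-542 - 729\right) 44 = \left(-1271\right) 44 = -55924$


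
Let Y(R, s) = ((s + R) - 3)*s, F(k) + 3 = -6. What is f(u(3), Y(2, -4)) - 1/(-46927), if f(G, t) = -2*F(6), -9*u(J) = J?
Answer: 844687/46927 ≈ 18.000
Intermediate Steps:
u(J) = -J/9
F(k) = -9 (F(k) = -3 - 6 = -9)
Y(R, s) = s*(-3 + R + s) (Y(R, s) = ((R + s) - 3)*s = (-3 + R + s)*s = s*(-3 + R + s))
f(G, t) = 18 (f(G, t) = -2*(-9) = 18)
f(u(3), Y(2, -4)) - 1/(-46927) = 18 - 1/(-46927) = 18 - 1*(-1/46927) = 18 + 1/46927 = 844687/46927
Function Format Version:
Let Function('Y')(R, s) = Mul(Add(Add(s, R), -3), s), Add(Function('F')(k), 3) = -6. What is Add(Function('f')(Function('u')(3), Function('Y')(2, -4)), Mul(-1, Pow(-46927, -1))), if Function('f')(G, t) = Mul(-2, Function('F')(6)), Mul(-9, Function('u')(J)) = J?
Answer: Rational(844687, 46927) ≈ 18.000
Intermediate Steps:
Function('u')(J) = Mul(Rational(-1, 9), J)
Function('F')(k) = -9 (Function('F')(k) = Add(-3, -6) = -9)
Function('Y')(R, s) = Mul(s, Add(-3, R, s)) (Function('Y')(R, s) = Mul(Add(Add(R, s), -3), s) = Mul(Add(-3, R, s), s) = Mul(s, Add(-3, R, s)))
Function('f')(G, t) = 18 (Function('f')(G, t) = Mul(-2, -9) = 18)
Add(Function('f')(Function('u')(3), Function('Y')(2, -4)), Mul(-1, Pow(-46927, -1))) = Add(18, Mul(-1, Pow(-46927, -1))) = Add(18, Mul(-1, Rational(-1, 46927))) = Add(18, Rational(1, 46927)) = Rational(844687, 46927)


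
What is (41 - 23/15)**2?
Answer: 350464/225 ≈ 1557.6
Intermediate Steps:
(41 - 23/15)**2 = (592/15)**2 = 350464/225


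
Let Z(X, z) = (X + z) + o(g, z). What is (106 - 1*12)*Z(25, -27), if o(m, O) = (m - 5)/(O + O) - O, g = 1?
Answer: 63638/27 ≈ 2357.0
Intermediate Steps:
o(m, O) = -O + (-5 + m)/(2*O) (o(m, O) = (-5 + m)/((2*O)) - O = (-5 + m)*(1/(2*O)) - O = (-5 + m)/(2*O) - O = -O + (-5 + m)/(2*O))
Z(X, z) = X + z + (-4 - 2*z**2)/(2*z) (Z(X, z) = (X + z) + (-5 + 1 - 2*z**2)/(2*z) = (X + z) + (-4 - 2*z**2)/(2*z) = X + z + (-4 - 2*z**2)/(2*z))
(106 - 1*12)*Z(25, -27) = (106 - 1*12)*(25 - 2/(-27)) = (106 - 12)*(25 - 2*(-1/27)) = 94*(25 + 2/27) = 94*(677/27) = 63638/27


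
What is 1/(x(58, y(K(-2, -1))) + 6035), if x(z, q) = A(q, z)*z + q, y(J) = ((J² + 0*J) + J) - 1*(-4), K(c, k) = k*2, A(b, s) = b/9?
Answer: 3/18239 ≈ 0.00016448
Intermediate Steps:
A(b, s) = b/9 (A(b, s) = b*(⅑) = b/9)
K(c, k) = 2*k
y(J) = 4 + J + J² (y(J) = ((J² + 0) + J) + 4 = (J² + J) + 4 = (J + J²) + 4 = 4 + J + J²)
x(z, q) = q + q*z/9 (x(z, q) = (q/9)*z + q = q*z/9 + q = q + q*z/9)
1/(x(58, y(K(-2, -1))) + 6035) = 1/((4 + 2*(-1) + (2*(-1))²)*(9 + 58)/9 + 6035) = 1/((⅑)*(4 - 2 + (-2)²)*67 + 6035) = 1/((⅑)*(4 - 2 + 4)*67 + 6035) = 1/((⅑)*6*67 + 6035) = 1/(134/3 + 6035) = 1/(18239/3) = 3/18239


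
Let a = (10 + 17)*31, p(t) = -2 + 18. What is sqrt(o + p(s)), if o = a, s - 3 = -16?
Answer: sqrt(853) ≈ 29.206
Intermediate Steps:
s = -13 (s = 3 - 16 = -13)
p(t) = 16
a = 837 (a = 27*31 = 837)
o = 837
sqrt(o + p(s)) = sqrt(837 + 16) = sqrt(853)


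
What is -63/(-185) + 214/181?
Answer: 50993/33485 ≈ 1.5229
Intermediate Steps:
-63/(-185) + 214/181 = -63*(-1/185) + 214*(1/181) = 63/185 + 214/181 = 50993/33485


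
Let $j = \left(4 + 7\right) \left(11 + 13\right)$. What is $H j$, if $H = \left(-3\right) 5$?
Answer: $-3960$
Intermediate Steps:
$H = -15$
$j = 264$ ($j = 11 \cdot 24 = 264$)
$H j = \left(-15\right) 264 = -3960$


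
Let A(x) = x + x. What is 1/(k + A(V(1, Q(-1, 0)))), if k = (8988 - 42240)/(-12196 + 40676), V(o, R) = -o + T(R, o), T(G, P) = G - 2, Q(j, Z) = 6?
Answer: 7120/34407 ≈ 0.20693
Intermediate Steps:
T(G, P) = -2 + G
V(o, R) = -2 + R - o (V(o, R) = -o + (-2 + R) = -2 + R - o)
k = -8313/7120 (k = -33252/28480 = -33252*1/28480 = -8313/7120 ≈ -1.1676)
A(x) = 2*x
1/(k + A(V(1, Q(-1, 0)))) = 1/(-8313/7120 + 2*(-2 + 6 - 1*1)) = 1/(-8313/7120 + 2*(-2 + 6 - 1)) = 1/(-8313/7120 + 2*3) = 1/(-8313/7120 + 6) = 1/(34407/7120) = 7120/34407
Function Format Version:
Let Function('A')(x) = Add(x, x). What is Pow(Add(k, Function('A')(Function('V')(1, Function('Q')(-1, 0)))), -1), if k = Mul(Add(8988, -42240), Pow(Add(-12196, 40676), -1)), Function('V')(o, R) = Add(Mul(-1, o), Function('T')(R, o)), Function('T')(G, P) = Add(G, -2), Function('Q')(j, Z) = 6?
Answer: Rational(7120, 34407) ≈ 0.20693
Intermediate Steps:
Function('T')(G, P) = Add(-2, G)
Function('V')(o, R) = Add(-2, R, Mul(-1, o)) (Function('V')(o, R) = Add(Mul(-1, o), Add(-2, R)) = Add(-2, R, Mul(-1, o)))
k = Rational(-8313, 7120) (k = Mul(-33252, Pow(28480, -1)) = Mul(-33252, Rational(1, 28480)) = Rational(-8313, 7120) ≈ -1.1676)
Function('A')(x) = Mul(2, x)
Pow(Add(k, Function('A')(Function('V')(1, Function('Q')(-1, 0)))), -1) = Pow(Add(Rational(-8313, 7120), Mul(2, Add(-2, 6, Mul(-1, 1)))), -1) = Pow(Add(Rational(-8313, 7120), Mul(2, Add(-2, 6, -1))), -1) = Pow(Add(Rational(-8313, 7120), Mul(2, 3)), -1) = Pow(Add(Rational(-8313, 7120), 6), -1) = Pow(Rational(34407, 7120), -1) = Rational(7120, 34407)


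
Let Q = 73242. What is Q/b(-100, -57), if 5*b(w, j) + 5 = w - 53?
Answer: -183105/79 ≈ -2317.8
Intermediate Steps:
b(w, j) = -58/5 + w/5 (b(w, j) = -1 + (w - 53)/5 = -1 + (-53 + w)/5 = -1 + (-53/5 + w/5) = -58/5 + w/5)
Q/b(-100, -57) = 73242/(-58/5 + (⅕)*(-100)) = 73242/(-58/5 - 20) = 73242/(-158/5) = 73242*(-5/158) = -183105/79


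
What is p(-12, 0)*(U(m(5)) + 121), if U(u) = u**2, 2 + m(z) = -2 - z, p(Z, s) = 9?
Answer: 1818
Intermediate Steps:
m(z) = -4 - z (m(z) = -2 + (-2 - z) = -4 - z)
p(-12, 0)*(U(m(5)) + 121) = 9*((-4 - 1*5)**2 + 121) = 9*((-4 - 5)**2 + 121) = 9*((-9)**2 + 121) = 9*(81 + 121) = 9*202 = 1818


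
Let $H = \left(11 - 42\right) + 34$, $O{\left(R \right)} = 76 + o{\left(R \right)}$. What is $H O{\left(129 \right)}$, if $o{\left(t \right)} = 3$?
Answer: $237$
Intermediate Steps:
$O{\left(R \right)} = 79$ ($O{\left(R \right)} = 76 + 3 = 79$)
$H = 3$ ($H = -31 + 34 = 3$)
$H O{\left(129 \right)} = 3 \cdot 79 = 237$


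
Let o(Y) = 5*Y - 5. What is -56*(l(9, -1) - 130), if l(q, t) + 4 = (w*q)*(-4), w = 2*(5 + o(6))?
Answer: 128464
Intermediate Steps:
o(Y) = -5 + 5*Y
w = 60 (w = 2*(5 + (-5 + 5*6)) = 2*(5 + (-5 + 30)) = 2*(5 + 25) = 2*30 = 60)
l(q, t) = -4 - 240*q (l(q, t) = -4 + (60*q)*(-4) = -4 - 240*q)
-56*(l(9, -1) - 130) = -56*((-4 - 240*9) - 130) = -56*((-4 - 2160) - 130) = -56*(-2164 - 130) = -56*(-2294) = 128464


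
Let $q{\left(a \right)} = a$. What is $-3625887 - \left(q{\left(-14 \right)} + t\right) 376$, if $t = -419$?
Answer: $-3463079$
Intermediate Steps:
$-3625887 - \left(q{\left(-14 \right)} + t\right) 376 = -3625887 - \left(-14 - 419\right) 376 = -3625887 - \left(-433\right) 376 = -3625887 - -162808 = -3625887 + 162808 = -3463079$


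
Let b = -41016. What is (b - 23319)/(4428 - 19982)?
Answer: 64335/15554 ≈ 4.1362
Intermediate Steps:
(b - 23319)/(4428 - 19982) = (-41016 - 23319)/(4428 - 19982) = -64335/(-15554) = -64335*(-1/15554) = 64335/15554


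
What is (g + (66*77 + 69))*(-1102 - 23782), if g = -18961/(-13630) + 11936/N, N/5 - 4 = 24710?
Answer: -2159464456423342/16842591 ≈ -1.2821e+8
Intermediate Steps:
N = 123570 (N = 20 + 5*24710 = 20 + 123550 = 123570)
g = 50113969/33685182 (g = -18961/(-13630) + 11936/123570 = -18961*(-1/13630) + 11936*(1/123570) = 18961/13630 + 5968/61785 = 50113969/33685182 ≈ 1.4877)
(g + (66*77 + 69))*(-1102 - 23782) = (50113969/33685182 + (66*77 + 69))*(-1102 - 23782) = (50113969/33685182 + (5082 + 69))*(-24884) = (50113969/33685182 + 5151)*(-24884) = (173562486451/33685182)*(-24884) = -2159464456423342/16842591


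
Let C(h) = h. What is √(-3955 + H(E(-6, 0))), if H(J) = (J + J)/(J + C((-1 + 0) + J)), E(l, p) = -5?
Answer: I*√478445/11 ≈ 62.882*I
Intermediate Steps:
H(J) = 2*J/(-1 + 2*J) (H(J) = (J + J)/(J + ((-1 + 0) + J)) = (2*J)/(J + (-1 + J)) = (2*J)/(-1 + 2*J) = 2*J/(-1 + 2*J))
√(-3955 + H(E(-6, 0))) = √(-3955 + 2*(-5)/(-1 + 2*(-5))) = √(-3955 + 2*(-5)/(-1 - 10)) = √(-3955 + 2*(-5)/(-11)) = √(-3955 + 2*(-5)*(-1/11)) = √(-3955 + 10/11) = √(-43495/11) = I*√478445/11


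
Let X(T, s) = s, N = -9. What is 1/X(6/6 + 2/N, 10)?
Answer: 1/10 ≈ 0.10000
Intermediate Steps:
1/X(6/6 + 2/N, 10) = 1/10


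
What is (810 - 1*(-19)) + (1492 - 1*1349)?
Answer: 972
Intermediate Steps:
(810 - 1*(-19)) + (1492 - 1*1349) = (810 + 19) + (1492 - 1349) = 829 + 143 = 972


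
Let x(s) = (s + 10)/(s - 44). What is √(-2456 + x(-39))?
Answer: I*√16916977/83 ≈ 49.555*I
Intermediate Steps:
x(s) = (10 + s)/(-44 + s)
√(-2456 + x(-39)) = √(-2456 + (10 - 39)/(-44 - 39)) = √(-2456 - 29/(-83)) = √(-2456 - 1/83*(-29)) = √(-2456 + 29/83) = √(-203819/83) = I*√16916977/83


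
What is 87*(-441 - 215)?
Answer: -57072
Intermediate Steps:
87*(-441 - 215) = 87*(-656) = -57072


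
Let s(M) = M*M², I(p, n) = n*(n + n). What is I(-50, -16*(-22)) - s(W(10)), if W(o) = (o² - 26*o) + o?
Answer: 3622808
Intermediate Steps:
W(o) = o² - 25*o
I(p, n) = 2*n² (I(p, n) = n*(2*n) = 2*n²)
s(M) = M³
I(-50, -16*(-22)) - s(W(10)) = 2*(-16*(-22))² - (10*(-25 + 10))³ = 2*352² - (10*(-15))³ = 2*123904 - 1*(-150)³ = 247808 - 1*(-3375000) = 247808 + 3375000 = 3622808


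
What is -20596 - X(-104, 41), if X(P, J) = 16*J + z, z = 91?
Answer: -21343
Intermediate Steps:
X(P, J) = 91 + 16*J (X(P, J) = 16*J + 91 = 91 + 16*J)
-20596 - X(-104, 41) = -20596 - (91 + 16*41) = -20596 - (91 + 656) = -20596 - 1*747 = -20596 - 747 = -21343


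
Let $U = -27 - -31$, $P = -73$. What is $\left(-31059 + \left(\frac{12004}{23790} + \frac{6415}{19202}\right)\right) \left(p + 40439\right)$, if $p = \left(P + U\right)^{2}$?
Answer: $- \frac{32064545487370120}{22840779} \approx -1.4038 \cdot 10^{9}$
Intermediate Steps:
$U = 4$ ($U = -27 + 31 = 4$)
$p = 4761$ ($p = \left(-73 + 4\right)^{2} = \left(-69\right)^{2} = 4761$)
$\left(-31059 + \left(\frac{12004}{23790} + \frac{6415}{19202}\right)\right) \left(p + 40439\right) = \left(-31059 + \left(\frac{12004}{23790} + \frac{6415}{19202}\right)\right) \left(4761 + 40439\right) = \left(-31059 + \left(12004 \cdot \frac{1}{23790} + 6415 \cdot \frac{1}{19202}\right)\right) 45200 = \left(-31059 + \left(\frac{6002}{11895} + \frac{6415}{19202}\right)\right) 45200 = \left(-31059 + \frac{191556829}{228407790}\right) 45200 = \left(- \frac{7093925992781}{228407790}\right) 45200 = - \frac{32064545487370120}{22840779}$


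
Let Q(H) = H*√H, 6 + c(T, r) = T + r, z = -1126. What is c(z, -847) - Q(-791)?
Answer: -1979 + 791*I*√791 ≈ -1979.0 + 22247.0*I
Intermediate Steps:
c(T, r) = -6 + T + r (c(T, r) = -6 + (T + r) = -6 + T + r)
Q(H) = H^(3/2)
c(z, -847) - Q(-791) = (-6 - 1126 - 847) - (-791)^(3/2) = -1979 - (-791)*I*√791 = -1979 + 791*I*√791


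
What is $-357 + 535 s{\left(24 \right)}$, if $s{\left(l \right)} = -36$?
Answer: $-19617$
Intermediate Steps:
$-357 + 535 s{\left(24 \right)} = -357 + 535 \left(-36\right) = -357 - 19260 = -19617$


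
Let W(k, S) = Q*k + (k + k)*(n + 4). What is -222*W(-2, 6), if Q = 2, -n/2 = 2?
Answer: 888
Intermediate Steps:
n = -4 (n = -2*2 = -4)
W(k, S) = 2*k (W(k, S) = 2*k + (k + k)*(-4 + 4) = 2*k + (2*k)*0 = 2*k + 0 = 2*k)
-222*W(-2, 6) = -444*(-2) = -222*(-4) = 888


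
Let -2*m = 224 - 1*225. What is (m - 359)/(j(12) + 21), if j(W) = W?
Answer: -239/22 ≈ -10.864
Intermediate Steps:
m = 1/2 (m = -(224 - 1*225)/2 = -(224 - 225)/2 = -1/2*(-1) = 1/2 ≈ 0.50000)
(m - 359)/(j(12) + 21) = (1/2 - 359)/(12 + 21) = -717/2/33 = -717/2*1/33 = -239/22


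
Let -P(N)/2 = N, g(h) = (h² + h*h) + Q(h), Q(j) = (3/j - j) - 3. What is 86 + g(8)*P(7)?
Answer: -6229/4 ≈ -1557.3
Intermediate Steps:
Q(j) = -3 - j + 3/j (Q(j) = (-j + 3/j) - 3 = -3 - j + 3/j)
g(h) = -3 - h + 2*h² + 3/h (g(h) = (h² + h*h) + (-3 - h + 3/h) = (h² + h²) + (-3 - h + 3/h) = 2*h² + (-3 - h + 3/h) = -3 - h + 2*h² + 3/h)
P(N) = -2*N
86 + g(8)*P(7) = 86 + (-3 - 1*8 + 2*8² + 3/8)*(-2*7) = 86 + (-3 - 8 + 2*64 + 3*(⅛))*(-14) = 86 + (-3 - 8 + 128 + 3/8)*(-14) = 86 + (939/8)*(-14) = 86 - 6573/4 = -6229/4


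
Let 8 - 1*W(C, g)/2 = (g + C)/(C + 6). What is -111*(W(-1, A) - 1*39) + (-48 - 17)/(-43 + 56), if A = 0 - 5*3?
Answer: 9188/5 ≈ 1837.6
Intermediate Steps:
A = -15 (A = 0 - 15 = -15)
W(C, g) = 16 - 2*(C + g)/(6 + C) (W(C, g) = 16 - 2*(g + C)/(C + 6) = 16 - 2*(C + g)/(6 + C))
-111*(W(-1, A) - 1*39) + (-48 - 17)/(-43 + 56) = -111*(2*(48 - 1*(-15) + 7*(-1))/(6 - 1) - 1*39) + (-48 - 17)/(-43 + 56) = -111*(2*(48 + 15 - 7)/5 - 39) - 65/13 = -111*(2*(⅕)*56 - 39) - 65*1/13 = -111*(112/5 - 39) - 5 = -111*(-83/5) - 5 = 9213/5 - 5 = 9188/5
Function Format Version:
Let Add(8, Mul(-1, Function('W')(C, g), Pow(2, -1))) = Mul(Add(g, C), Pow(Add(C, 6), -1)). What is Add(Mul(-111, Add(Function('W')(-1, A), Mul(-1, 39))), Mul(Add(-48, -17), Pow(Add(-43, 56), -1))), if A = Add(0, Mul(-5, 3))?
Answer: Rational(9188, 5) ≈ 1837.6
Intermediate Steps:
A = -15 (A = Add(0, -15) = -15)
Function('W')(C, g) = Add(16, Mul(-2, Pow(Add(6, C), -1), Add(C, g))) (Function('W')(C, g) = Add(16, Mul(-2, Mul(Add(g, C), Pow(Add(C, 6), -1)))) = Add(16, Mul(-2, Mul(Add(C, g), Pow(Add(6, C), -1)))) = Add(16, Mul(-2, Mul(Pow(Add(6, C), -1), Add(C, g)))) = Add(16, Mul(-2, Pow(Add(6, C), -1), Add(C, g))))
Add(Mul(-111, Add(Function('W')(-1, A), Mul(-1, 39))), Mul(Add(-48, -17), Pow(Add(-43, 56), -1))) = Add(Mul(-111, Add(Mul(2, Pow(Add(6, -1), -1), Add(48, Mul(-1, -15), Mul(7, -1))), Mul(-1, 39))), Mul(Add(-48, -17), Pow(Add(-43, 56), -1))) = Add(Mul(-111, Add(Mul(2, Pow(5, -1), Add(48, 15, -7)), -39)), Mul(-65, Pow(13, -1))) = Add(Mul(-111, Add(Mul(2, Rational(1, 5), 56), -39)), Mul(-65, Rational(1, 13))) = Add(Mul(-111, Add(Rational(112, 5), -39)), -5) = Add(Mul(-111, Rational(-83, 5)), -5) = Add(Rational(9213, 5), -5) = Rational(9188, 5)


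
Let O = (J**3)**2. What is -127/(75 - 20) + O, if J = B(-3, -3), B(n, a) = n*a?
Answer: 29229128/55 ≈ 5.3144e+5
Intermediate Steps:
B(n, a) = a*n
J = 9 (J = -3*(-3) = 9)
O = 531441 (O = (9**3)**2 = 729**2 = 531441)
-127/(75 - 20) + O = -127/(75 - 20) + 531441 = -127/55 + 531441 = 29229128/55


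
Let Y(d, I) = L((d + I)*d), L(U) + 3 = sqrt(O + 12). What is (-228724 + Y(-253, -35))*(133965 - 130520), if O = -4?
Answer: -787964515 + 6890*sqrt(2) ≈ -7.8795e+8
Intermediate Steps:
L(U) = -3 + 2*sqrt(2) (L(U) = -3 + sqrt(-4 + 12) = -3 + sqrt(8) = -3 + 2*sqrt(2))
Y(d, I) = -3 + 2*sqrt(2)
(-228724 + Y(-253, -35))*(133965 - 130520) = (-228724 + (-3 + 2*sqrt(2)))*(133965 - 130520) = (-228727 + 2*sqrt(2))*3445 = -787964515 + 6890*sqrt(2)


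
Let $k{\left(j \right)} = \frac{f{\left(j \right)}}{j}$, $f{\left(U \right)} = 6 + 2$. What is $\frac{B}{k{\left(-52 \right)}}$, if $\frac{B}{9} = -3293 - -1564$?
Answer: $\frac{202293}{2} \approx 1.0115 \cdot 10^{5}$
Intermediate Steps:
$f{\left(U \right)} = 8$
$B = -15561$ ($B = 9 \left(-3293 - -1564\right) = 9 \left(-3293 + 1564\right) = 9 \left(-1729\right) = -15561$)
$k{\left(j \right)} = \frac{8}{j}$
$\frac{B}{k{\left(-52 \right)}} = - \frac{15561}{8 \frac{1}{-52}} = - \frac{15561}{8 \left(- \frac{1}{52}\right)} = - \frac{15561}{- \frac{2}{13}} = \left(-15561\right) \left(- \frac{13}{2}\right) = \frac{202293}{2}$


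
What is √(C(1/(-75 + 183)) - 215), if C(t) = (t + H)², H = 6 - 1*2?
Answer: I*√2320271/108 ≈ 14.104*I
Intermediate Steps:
H = 4 (H = 6 - 2 = 4)
C(t) = (4 + t)² (C(t) = (t + 4)² = (4 + t)²)
√(C(1/(-75 + 183)) - 215) = √((4 + 1/(-75 + 183))² - 215) = √((4 + 1/108)² - 215) = √((433/108)² - 215) = √(187489/11664 - 215) = √(-2320271/11664) = I*√2320271/108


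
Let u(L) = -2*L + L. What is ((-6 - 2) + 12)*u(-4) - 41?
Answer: -25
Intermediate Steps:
u(L) = -L
((-6 - 2) + 12)*u(-4) - 41 = ((-6 - 2) + 12)*(-1*(-4)) - 41 = (-8 + 12)*4 - 41 = 4*4 - 41 = 16 - 41 = -25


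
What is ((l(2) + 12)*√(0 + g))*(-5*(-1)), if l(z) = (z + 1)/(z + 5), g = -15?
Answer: 435*I*√15/7 ≈ 240.68*I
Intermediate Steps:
l(z) = (1 + z)/(5 + z)
((l(2) + 12)*√(0 + g))*(-5*(-1)) = (((1 + 2)/(5 + 2) + 12)*√(0 - 15))*(-5*(-1)) = ((3/7 + 12)*√(-15))*5 = (((⅐)*3 + 12)*(I*√15))*5 = ((3/7 + 12)*(I*√15))*5 = (87*(I*√15)/7)*5 = (87*I*√15/7)*5 = 435*I*√15/7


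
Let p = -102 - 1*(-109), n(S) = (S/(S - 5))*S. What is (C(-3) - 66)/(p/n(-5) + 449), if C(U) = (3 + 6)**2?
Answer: 75/2231 ≈ 0.033617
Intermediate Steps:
C(U) = 81 (C(U) = 9**2 = 81)
n(S) = S**2/(-5 + S) (n(S) = (S/(-5 + S))*S = S**2/(-5 + S))
p = 7 (p = -102 + 109 = 7)
(C(-3) - 66)/(p/n(-5) + 449) = (81 - 66)/(7/(((-5)**2/(-5 - 5))) + 449) = 15/(7/((25/(-10))) + 449) = 15/(7/((25*(-1/10))) + 449) = 15/(7/(-5/2) + 449) = 15/(7*(-2/5) + 449) = 15/(-14/5 + 449) = 15/(2231/5) = 15*(5/2231) = 75/2231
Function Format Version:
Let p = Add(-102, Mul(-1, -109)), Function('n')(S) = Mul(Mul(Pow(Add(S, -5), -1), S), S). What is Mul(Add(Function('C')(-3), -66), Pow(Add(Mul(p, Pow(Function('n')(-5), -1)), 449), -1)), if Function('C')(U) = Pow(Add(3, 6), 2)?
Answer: Rational(75, 2231) ≈ 0.033617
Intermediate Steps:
Function('C')(U) = 81 (Function('C')(U) = Pow(9, 2) = 81)
Function('n')(S) = Mul(Pow(S, 2), Pow(Add(-5, S), -1)) (Function('n')(S) = Mul(Mul(Pow(Add(-5, S), -1), S), S) = Mul(Mul(S, Pow(Add(-5, S), -1)), S) = Mul(Pow(S, 2), Pow(Add(-5, S), -1)))
p = 7 (p = Add(-102, 109) = 7)
Mul(Add(Function('C')(-3), -66), Pow(Add(Mul(p, Pow(Function('n')(-5), -1)), 449), -1)) = Mul(Add(81, -66), Pow(Add(Mul(7, Pow(Mul(Pow(-5, 2), Pow(Add(-5, -5), -1)), -1)), 449), -1)) = Mul(15, Pow(Add(Mul(7, Pow(Mul(25, Pow(-10, -1)), -1)), 449), -1)) = Mul(15, Pow(Add(Mul(7, Pow(Mul(25, Rational(-1, 10)), -1)), 449), -1)) = Mul(15, Pow(Add(Mul(7, Pow(Rational(-5, 2), -1)), 449), -1)) = Mul(15, Pow(Add(Mul(7, Rational(-2, 5)), 449), -1)) = Mul(15, Pow(Add(Rational(-14, 5), 449), -1)) = Mul(15, Pow(Rational(2231, 5), -1)) = Mul(15, Rational(5, 2231)) = Rational(75, 2231)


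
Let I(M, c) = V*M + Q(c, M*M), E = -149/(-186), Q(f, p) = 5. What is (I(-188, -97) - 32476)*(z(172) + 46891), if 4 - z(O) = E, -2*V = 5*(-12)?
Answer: -332416375631/186 ≈ -1.7872e+9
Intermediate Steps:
V = 30 (V = -5*(-12)/2 = -1/2*(-60) = 30)
E = 149/186 (E = -149*(-1/186) = 149/186 ≈ 0.80107)
I(M, c) = 5 + 30*M (I(M, c) = 30*M + 5 = 5 + 30*M)
z(O) = 595/186 (z(O) = 4 - 1*149/186 = 4 - 149/186 = 595/186)
(I(-188, -97) - 32476)*(z(172) + 46891) = ((5 + 30*(-188)) - 32476)*(595/186 + 46891) = ((5 - 5640) - 32476)*(8722321/186) = (-5635 - 32476)*(8722321/186) = -38111*8722321/186 = -332416375631/186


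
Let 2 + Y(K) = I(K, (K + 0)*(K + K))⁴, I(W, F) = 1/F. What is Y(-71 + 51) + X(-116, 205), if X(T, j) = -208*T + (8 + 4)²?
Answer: 9940992000000001/409600000000 ≈ 24270.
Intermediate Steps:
I(W, F) = 1/F
X(T, j) = 144 - 208*T (X(T, j) = -208*T + 12² = -208*T + 144 = 144 - 208*T)
Y(K) = -2 + 1/(16*K⁸) (Y(K) = -2 + (1/((K + 0)*(K + K)))⁴ = -2 + (1/(K*(2*K)))⁴ = -2 + (1/(2*K²))⁴ = -2 + 1/(16*K⁸))
Y(-71 + 51) + X(-116, 205) = (-2 + 1/(16*(-71 + 51)⁸)) + (144 - 208*(-116)) = (-2 + (1/16)/(-20)⁸) + (144 + 24128) = (-2 + (1/16)*(1/25600000000)) + 24272 = (-2 + 1/409600000000) + 24272 = -819199999999/409600000000 + 24272 = 9940992000000001/409600000000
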